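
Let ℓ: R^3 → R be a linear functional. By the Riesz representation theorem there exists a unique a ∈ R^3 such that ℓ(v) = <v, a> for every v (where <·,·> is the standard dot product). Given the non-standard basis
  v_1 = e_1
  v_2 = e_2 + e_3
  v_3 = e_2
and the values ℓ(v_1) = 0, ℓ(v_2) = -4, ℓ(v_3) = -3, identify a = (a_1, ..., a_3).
a = (0, -3, -1)

Write a = (a_1, ..., a_3) in the standard basis. For each basis vector v_i, ℓ(v_i) = <v_i, a> is a linear equation in the a_j's. Collect the n equations into a matrix system V a = ℓ, where row i of V is v_i (expressed in the standard basis). Since V is invertible (lower-triangular with 1s on the diagonal, up to permutation), solve by back-substitution:
  V =
[[1, 0, 0],
 [0, 1, 1],
 [0, 1, 0]]
  V a = (0, -4, -3)
Solving gives a = (0, -3, -1).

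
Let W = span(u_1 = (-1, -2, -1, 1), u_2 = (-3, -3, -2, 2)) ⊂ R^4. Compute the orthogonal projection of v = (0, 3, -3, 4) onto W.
proj_W(v) = (-27/13, 12/13, -5/13, 5/13)

Set up U = [u_1 | ... | u_2] ∈ R^(4×2). The projector onto W = col(U) is P = U (U^T U)^(-1) U^T.
Compute U^T U =
  [7, 13]
  [13, 26],
and U^T v = (1, 5).
Solve U^T U · c = U^T v for the coefficients: c = (-3, 22/13). The projection is proj_W(v) = U c.
Check: (v - proj_W(v)) · u_1 = 0  (should be 0).
Check: (v - proj_W(v)) · u_2 = 0  (should be 0).
Result: proj_W(v) = (-27/13, 12/13, -5/13, 5/13).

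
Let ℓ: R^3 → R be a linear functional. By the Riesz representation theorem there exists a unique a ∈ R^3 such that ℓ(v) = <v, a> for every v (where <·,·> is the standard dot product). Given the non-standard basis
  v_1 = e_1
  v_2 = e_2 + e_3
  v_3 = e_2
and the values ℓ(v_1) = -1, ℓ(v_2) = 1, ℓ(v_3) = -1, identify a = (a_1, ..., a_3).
a = (-1, -1, 2)

Write a = (a_1, ..., a_3) in the standard basis. For each basis vector v_i, ℓ(v_i) = <v_i, a> is a linear equation in the a_j's. Collect the n equations into a matrix system V a = ℓ, where row i of V is v_i (expressed in the standard basis). Since V is invertible (lower-triangular with 1s on the diagonal, up to permutation), solve by back-substitution:
  V =
[[1, 0, 0],
 [0, 1, 1],
 [0, 1, 0]]
  V a = (-1, 1, -1)
Solving gives a = (-1, -1, 2).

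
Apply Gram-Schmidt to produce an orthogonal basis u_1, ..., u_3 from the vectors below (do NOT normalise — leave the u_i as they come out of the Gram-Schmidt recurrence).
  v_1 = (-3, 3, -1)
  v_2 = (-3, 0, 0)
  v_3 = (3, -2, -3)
Orthogonal basis:
  u_1 = (-3, 3, -1)
  u_2 = (-30/19, -27/19, 9/19)
  u_3 = (0, -11/10, -33/10)

Apply the Gram-Schmidt recurrence
  u_1 = v_1
  u_i = v_i − Σ_{j<i} ((v_i · u_j) / (u_j · u_j)) · u_j.

Step by step this gives:
  u_1 = (-3, 3, -1)
  u_2 = (-30/19, -27/19, 9/19)
  u_3 = (0, -11/10, -33/10)

Orthogonality check:
  u_2 · u_1 = 0 (should be 0)
  u_3 · u_1 = 0 (should be 0)
  u_3 · u_2 = 0 (should be 0)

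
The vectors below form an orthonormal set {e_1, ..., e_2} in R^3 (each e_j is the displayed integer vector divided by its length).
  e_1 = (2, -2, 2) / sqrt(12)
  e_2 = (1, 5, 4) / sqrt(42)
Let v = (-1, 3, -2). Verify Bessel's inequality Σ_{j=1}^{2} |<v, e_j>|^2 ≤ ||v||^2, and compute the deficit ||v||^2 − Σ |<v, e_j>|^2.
Σ |<v, e_j>|^2 = 90/7; ||v||^2 = 14; deficit = 8/7

Write each e_j = u_j / sqrt(<u_j, u_j>) where u_j is the displayed integer vector. Then <v, e_j> = <v, u_j> / sqrt(<u_j, u_j>), so |<v, e_j>|^2 = <v, u_j>^2 / <u_j, u_j>.
Coefficients: <v, e_1> = -12/sqrt(12), <v, e_2> = 6/sqrt(42).
Square and sum: Σ |<v, e_j>|^2 = 90/7.
Compute ||v||^2 = v·v = 14.
Deficit = 14 − 90/7 = 8/7 ≥ 0, confirming Bessel's inequality. (The deficit equals ||v − Σ <v,e_j> e_j||^2, the squared distance from v to span{e_j}.)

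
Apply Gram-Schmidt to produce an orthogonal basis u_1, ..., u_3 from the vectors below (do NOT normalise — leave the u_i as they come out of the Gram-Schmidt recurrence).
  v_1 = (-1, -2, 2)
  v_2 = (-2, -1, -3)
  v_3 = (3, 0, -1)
Orthogonal basis:
  u_1 = (-1, -2, 2)
  u_2 = (-20/9, -13/9, -23/9)
  u_3 = (108/61, -189/122, -81/122)

Apply the Gram-Schmidt recurrence
  u_1 = v_1
  u_i = v_i − Σ_{j<i} ((v_i · u_j) / (u_j · u_j)) · u_j.

Step by step this gives:
  u_1 = (-1, -2, 2)
  u_2 = (-20/9, -13/9, -23/9)
  u_3 = (108/61, -189/122, -81/122)

Orthogonality check:
  u_2 · u_1 = 0 (should be 0)
  u_3 · u_1 = 0 (should be 0)
  u_3 · u_2 = 0 (should be 0)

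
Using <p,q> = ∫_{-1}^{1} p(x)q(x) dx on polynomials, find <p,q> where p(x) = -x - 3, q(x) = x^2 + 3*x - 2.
<p,q> = 8

Expand the product: p(x)·q(x) = -x^3 - 6*x^2 - 7*x + 6.
∫_{-1}^{1} of each monomial x^k gives [2/(k+1) if k even, 0 if k odd]. Integrating term-by-term (or equivalently evaluating the antiderivative F(x) = -x^4/4 - 2*x^3 - 7*x^2/2 + 6*x at the endpoints):
  F(1) − F(−1) = 1/4 − (-31/4) = 8.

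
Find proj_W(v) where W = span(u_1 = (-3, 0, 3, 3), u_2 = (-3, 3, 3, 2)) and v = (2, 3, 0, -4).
proj_W(v) = (47/29, 99/29, -47/29, -80/29)

Set up U = [u_1 | ... | u_2] ∈ R^(4×2). The projector onto W = col(U) is P = U (U^T U)^(-1) U^T.
Compute U^T U =
  [27, 24]
  [24, 31],
and U^T v = (-18, -5).
Solve U^T U · c = U^T v for the coefficients: c = (-146/87, 33/29). The projection is proj_W(v) = U c.
Check: (v - proj_W(v)) · u_1 = 0  (should be 0).
Check: (v - proj_W(v)) · u_2 = 0  (should be 0).
Result: proj_W(v) = (47/29, 99/29, -47/29, -80/29).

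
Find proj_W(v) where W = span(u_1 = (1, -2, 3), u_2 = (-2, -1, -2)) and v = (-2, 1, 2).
proj_W(v) = (8/45, -11/45, 4/9)

Set up U = [u_1 | ... | u_2] ∈ R^(3×2). The projector onto W = col(U) is P = U (U^T U)^(-1) U^T.
Compute U^T U =
  [14, -6]
  [-6, 9],
and U^T v = (2, -1).
Solve U^T U · c = U^T v for the coefficients: c = (2/15, -1/45). The projection is proj_W(v) = U c.
Check: (v - proj_W(v)) · u_1 = 0  (should be 0).
Check: (v - proj_W(v)) · u_2 = 0  (should be 0).
Result: proj_W(v) = (8/45, -11/45, 4/9).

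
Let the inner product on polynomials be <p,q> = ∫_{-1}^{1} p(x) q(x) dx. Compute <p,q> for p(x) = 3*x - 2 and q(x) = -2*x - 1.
<p,q> = 0

Expand the product: p(x)·q(x) = -6*x^2 + x + 2.
∫_{-1}^{1} of each monomial x^k gives [2/(k+1) if k even, 0 if k odd]. Integrating term-by-term (or equivalently evaluating the antiderivative F(x) = -2*x^3 + x^2/2 + 2*x at the endpoints):
  F(1) − F(−1) = 1/2 − (1/2) = 0.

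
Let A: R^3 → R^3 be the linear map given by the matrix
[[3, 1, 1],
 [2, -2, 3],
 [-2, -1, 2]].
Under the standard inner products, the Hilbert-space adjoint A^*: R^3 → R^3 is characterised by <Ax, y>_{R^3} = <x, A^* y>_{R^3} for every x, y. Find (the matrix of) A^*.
A^* = A^T =
[[3, 2, -2],
 [1, -2, -1],
 [1, 3, 2]]

For real matrices with standard dot products, the defining identity <Ax, y> = <x, A^* y> gives (Ax)^T y = x^T (A^*) y, i.e. x^T A^T y = x^T (A^*) y. Since this holds for all x, y, we must have A^* = A^T. Therefore
A^* =
[[3, 2, -2],
 [1, -2, -1],
 [1, 3, 2]].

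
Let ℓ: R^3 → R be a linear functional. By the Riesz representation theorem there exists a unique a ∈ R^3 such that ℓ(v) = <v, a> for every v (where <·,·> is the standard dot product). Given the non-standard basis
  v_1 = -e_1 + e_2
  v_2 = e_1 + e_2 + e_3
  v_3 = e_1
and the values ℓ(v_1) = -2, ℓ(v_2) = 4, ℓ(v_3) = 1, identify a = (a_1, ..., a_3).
a = (1, -1, 4)

Write a = (a_1, ..., a_3) in the standard basis. For each basis vector v_i, ℓ(v_i) = <v_i, a> is a linear equation in the a_j's. Collect the n equations into a matrix system V a = ℓ, where row i of V is v_i (expressed in the standard basis). Since V is invertible (lower-triangular with 1s on the diagonal, up to permutation), solve by back-substitution:
  V =
[[-1, 1, 0],
 [1, 1, 1],
 [1, 0, 0]]
  V a = (-2, 4, 1)
Solving gives a = (1, -1, 4).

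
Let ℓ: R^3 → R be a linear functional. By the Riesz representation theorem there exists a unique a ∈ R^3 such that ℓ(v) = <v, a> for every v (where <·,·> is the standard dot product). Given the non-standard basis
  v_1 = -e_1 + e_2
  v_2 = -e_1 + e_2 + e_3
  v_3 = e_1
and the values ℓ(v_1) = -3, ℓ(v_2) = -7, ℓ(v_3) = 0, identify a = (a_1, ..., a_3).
a = (0, -3, -4)

Write a = (a_1, ..., a_3) in the standard basis. For each basis vector v_i, ℓ(v_i) = <v_i, a> is a linear equation in the a_j's. Collect the n equations into a matrix system V a = ℓ, where row i of V is v_i (expressed in the standard basis). Since V is invertible (lower-triangular with 1s on the diagonal, up to permutation), solve by back-substitution:
  V =
[[-1, 1, 0],
 [-1, 1, 1],
 [1, 0, 0]]
  V a = (-3, -7, 0)
Solving gives a = (0, -3, -4).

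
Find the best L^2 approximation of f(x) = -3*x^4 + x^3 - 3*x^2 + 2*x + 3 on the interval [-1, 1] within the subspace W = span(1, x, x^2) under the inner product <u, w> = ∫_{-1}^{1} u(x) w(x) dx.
g(x) = -39*x^2/7 + 13*x/5 + 114/35

The best approximation g ∈ W is the orthogonal projection of f onto W. Writing g = a_0 + a_1 x + a_2 x^2, the coefficients solve the normal equations G · a = b where
  G_{ij} = <φ_i, φ_j> and b_i = <f, φ_i>, with φ_0 = 1, φ_1 = x, φ_2 = x^2.
G =
  [2, 0, 2/3]
  [0, 2/3, 0]
  [2/3, 0, 2/5],
b = (14/5, 26/15, -2/35).
Solving gives a_0 = 114/35, a_1 = 13/5, a_2 = -39/7, so
  g(x) = -39*x^2/7 + 13*x/5 + 114/35.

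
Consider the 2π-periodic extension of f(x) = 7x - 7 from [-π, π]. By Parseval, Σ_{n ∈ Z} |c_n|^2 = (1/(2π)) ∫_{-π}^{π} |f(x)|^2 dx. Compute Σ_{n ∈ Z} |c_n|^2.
Σ |c_n|^2 = 49π^2/3 + 49

Expand and integrate term by term over [-π, π]:
  ∫ (7x)^2 dx = 49·(2π^3/3); ∫ 2·7·(-7)·x dx = 0 (odd integrand); ∫ (-7)^2 dx = 49·2π.
So (1/(2π)) ∫_{-π}^{π} (7x - 7)^2 dx = 49π^2/3 + 49 = 49π^2/3 + 49.
Parseval ⇒ Σ |c_n|^2 = 49π^2/3 + 49.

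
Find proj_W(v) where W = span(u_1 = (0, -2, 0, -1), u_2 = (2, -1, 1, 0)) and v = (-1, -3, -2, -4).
proj_W(v) = (-25/13, -99/26, -25/26, -31/13)

Set up U = [u_1 | ... | u_2] ∈ R^(4×2). The projector onto W = col(U) is P = U (U^T U)^(-1) U^T.
Compute U^T U =
  [5, 2]
  [2, 6],
and U^T v = (10, -1).
Solve U^T U · c = U^T v for the coefficients: c = (31/13, -25/26). The projection is proj_W(v) = U c.
Check: (v - proj_W(v)) · u_1 = 0  (should be 0).
Check: (v - proj_W(v)) · u_2 = 0  (should be 0).
Result: proj_W(v) = (-25/13, -99/26, -25/26, -31/13).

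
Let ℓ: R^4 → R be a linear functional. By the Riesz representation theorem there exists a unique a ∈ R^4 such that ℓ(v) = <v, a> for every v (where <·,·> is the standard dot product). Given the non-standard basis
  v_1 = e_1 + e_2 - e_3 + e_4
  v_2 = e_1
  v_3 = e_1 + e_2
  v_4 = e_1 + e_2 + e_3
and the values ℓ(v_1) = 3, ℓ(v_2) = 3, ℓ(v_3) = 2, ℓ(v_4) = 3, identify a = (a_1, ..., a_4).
a = (3, -1, 1, 2)

Write a = (a_1, ..., a_4) in the standard basis. For each basis vector v_i, ℓ(v_i) = <v_i, a> is a linear equation in the a_j's. Collect the n equations into a matrix system V a = ℓ, where row i of V is v_i (expressed in the standard basis). Since V is invertible (lower-triangular with 1s on the diagonal, up to permutation), solve by back-substitution:
  V =
[[1, 1, -1, 1],
 [1, 0, 0, 0],
 [1, 1, 0, 0],
 [1, 1, 1, 0]]
  V a = (3, 3, 2, 3)
Solving gives a = (3, -1, 1, 2).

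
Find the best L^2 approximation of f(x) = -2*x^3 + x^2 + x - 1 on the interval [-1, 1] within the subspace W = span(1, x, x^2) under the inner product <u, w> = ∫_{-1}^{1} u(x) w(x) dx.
g(x) = x^2 - x/5 - 1

The best approximation g ∈ W is the orthogonal projection of f onto W. Writing g = a_0 + a_1 x + a_2 x^2, the coefficients solve the normal equations G · a = b where
  G_{ij} = <φ_i, φ_j> and b_i = <f, φ_i>, with φ_0 = 1, φ_1 = x, φ_2 = x^2.
G =
  [2, 0, 2/3]
  [0, 2/3, 0]
  [2/3, 0, 2/5],
b = (-4/3, -2/15, -4/15).
Solving gives a_0 = -1, a_1 = -1/5, a_2 = 1, so
  g(x) = x^2 - x/5 - 1.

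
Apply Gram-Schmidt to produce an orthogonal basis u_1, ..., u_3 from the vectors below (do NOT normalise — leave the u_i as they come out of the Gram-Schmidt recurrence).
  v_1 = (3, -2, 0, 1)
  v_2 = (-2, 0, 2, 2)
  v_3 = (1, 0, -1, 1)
Orthogonal basis:
  u_1 = (3, -2, 0, 1)
  u_2 = (-8/7, -4/7, 2, 16/7)
  u_3 = (1/19, 10/19, -16/19, 17/19)

Apply the Gram-Schmidt recurrence
  u_1 = v_1
  u_i = v_i − Σ_{j<i} ((v_i · u_j) / (u_j · u_j)) · u_j.

Step by step this gives:
  u_1 = (3, -2, 0, 1)
  u_2 = (-8/7, -4/7, 2, 16/7)
  u_3 = (1/19, 10/19, -16/19, 17/19)

Orthogonality check:
  u_2 · u_1 = 0 (should be 0)
  u_3 · u_1 = 0 (should be 0)
  u_3 · u_2 = 0 (should be 0)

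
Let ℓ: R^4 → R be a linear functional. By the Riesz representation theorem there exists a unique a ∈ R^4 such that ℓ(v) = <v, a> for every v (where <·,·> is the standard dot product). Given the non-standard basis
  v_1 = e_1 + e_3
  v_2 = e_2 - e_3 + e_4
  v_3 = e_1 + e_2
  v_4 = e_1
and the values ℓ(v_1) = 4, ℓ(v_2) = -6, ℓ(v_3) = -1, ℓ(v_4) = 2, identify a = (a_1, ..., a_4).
a = (2, -3, 2, -1)

Write a = (a_1, ..., a_4) in the standard basis. For each basis vector v_i, ℓ(v_i) = <v_i, a> is a linear equation in the a_j's. Collect the n equations into a matrix system V a = ℓ, where row i of V is v_i (expressed in the standard basis). Since V is invertible (lower-triangular with 1s on the diagonal, up to permutation), solve by back-substitution:
  V =
[[1, 0, 1, 0],
 [0, 1, -1, 1],
 [1, 1, 0, 0],
 [1, 0, 0, 0]]
  V a = (4, -6, -1, 2)
Solving gives a = (2, -3, 2, -1).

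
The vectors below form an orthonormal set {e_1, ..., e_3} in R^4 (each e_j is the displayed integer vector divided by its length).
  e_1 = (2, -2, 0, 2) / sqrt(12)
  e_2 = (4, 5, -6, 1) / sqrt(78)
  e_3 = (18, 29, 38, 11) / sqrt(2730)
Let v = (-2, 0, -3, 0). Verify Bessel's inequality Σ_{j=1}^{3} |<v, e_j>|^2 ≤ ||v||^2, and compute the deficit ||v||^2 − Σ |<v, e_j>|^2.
Σ |<v, e_j>|^2 = 76/7; ||v||^2 = 13; deficit = 15/7

Write each e_j = u_j / sqrt(<u_j, u_j>) where u_j is the displayed integer vector. Then <v, e_j> = <v, u_j> / sqrt(<u_j, u_j>), so |<v, e_j>|^2 = <v, u_j>^2 / <u_j, u_j>.
Coefficients: <v, e_1> = -4/sqrt(12), <v, e_2> = 10/sqrt(78), <v, e_3> = -150/sqrt(2730).
Square and sum: Σ |<v, e_j>|^2 = 76/7.
Compute ||v||^2 = v·v = 13.
Deficit = 13 − 76/7 = 15/7 ≥ 0, confirming Bessel's inequality. (The deficit equals ||v − Σ <v,e_j> e_j||^2, the squared distance from v to span{e_j}.)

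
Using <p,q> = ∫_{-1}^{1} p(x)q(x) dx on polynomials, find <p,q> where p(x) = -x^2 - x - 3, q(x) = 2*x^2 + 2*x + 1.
<p,q> = -64/5

Expand the product: p(x)·q(x) = -2*x^4 - 4*x^3 - 9*x^2 - 7*x - 3.
∫_{-1}^{1} of each monomial x^k gives [2/(k+1) if k even, 0 if k odd]. Integrating term-by-term (or equivalently evaluating the antiderivative F(x) = -2*x^5/5 - x^4 - 3*x^3 - 7*x^2/2 - 3*x at the endpoints):
  F(1) − F(−1) = -109/10 − (19/10) = -64/5.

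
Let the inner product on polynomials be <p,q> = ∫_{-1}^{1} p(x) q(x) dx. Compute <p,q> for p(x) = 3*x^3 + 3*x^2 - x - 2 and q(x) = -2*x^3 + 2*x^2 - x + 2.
<p,q> = -40/7

Expand the product: p(x)·q(x) = -6*x^6 + 5*x^4 + 5*x^3 + 3*x^2 - 4.
∫_{-1}^{1} of each monomial x^k gives [2/(k+1) if k even, 0 if k odd]. Integrating term-by-term (or equivalently evaluating the antiderivative F(x) = -6*x^7/7 + x^5 + 5*x^4/4 + x^3 - 4*x at the endpoints):
  F(1) − F(−1) = -45/28 − (115/28) = -40/7.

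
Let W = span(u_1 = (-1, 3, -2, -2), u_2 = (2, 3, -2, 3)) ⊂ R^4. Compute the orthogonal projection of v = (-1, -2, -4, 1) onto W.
proj_W(v) = (87/443, 180/443, -120/443, 125/443)

Set up U = [u_1 | ... | u_2] ∈ R^(4×2). The projector onto W = col(U) is P = U (U^T U)^(-1) U^T.
Compute U^T U =
  [18, 5]
  [5, 26],
and U^T v = (1, 3).
Solve U^T U · c = U^T v for the coefficients: c = (11/443, 49/443). The projection is proj_W(v) = U c.
Check: (v - proj_W(v)) · u_1 = 0  (should be 0).
Check: (v - proj_W(v)) · u_2 = 0  (should be 0).
Result: proj_W(v) = (87/443, 180/443, -120/443, 125/443).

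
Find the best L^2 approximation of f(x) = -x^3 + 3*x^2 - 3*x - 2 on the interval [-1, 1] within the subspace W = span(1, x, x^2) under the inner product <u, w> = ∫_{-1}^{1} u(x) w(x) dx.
g(x) = 3*x^2 - 18*x/5 - 2

The best approximation g ∈ W is the orthogonal projection of f onto W. Writing g = a_0 + a_1 x + a_2 x^2, the coefficients solve the normal equations G · a = b where
  G_{ij} = <φ_i, φ_j> and b_i = <f, φ_i>, with φ_0 = 1, φ_1 = x, φ_2 = x^2.
G =
  [2, 0, 2/3]
  [0, 2/3, 0]
  [2/3, 0, 2/5],
b = (-2, -12/5, -2/15).
Solving gives a_0 = -2, a_1 = -18/5, a_2 = 3, so
  g(x) = 3*x^2 - 18*x/5 - 2.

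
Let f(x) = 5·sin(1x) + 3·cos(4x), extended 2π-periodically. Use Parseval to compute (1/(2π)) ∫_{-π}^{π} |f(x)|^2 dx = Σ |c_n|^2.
Σ |c_n|^2 = 17

Expand |f|^2 and use orthogonality of {sin(nx), cos(mx)} on [-π, π]:
  ∫_{-π}^{π} sin(nx)^2 dx = π, ∫ cos(mx)^2 dx = π, and cross terms integrate to 0.
So ∫_{-π}^{π} f(x)^2 dx = 5^2 · π + 3^2 · π = (25 + 9)π.
Divide by 2π: (25 + 9)/2 = 17.
By Parseval, this equals Σ |c_n|^2.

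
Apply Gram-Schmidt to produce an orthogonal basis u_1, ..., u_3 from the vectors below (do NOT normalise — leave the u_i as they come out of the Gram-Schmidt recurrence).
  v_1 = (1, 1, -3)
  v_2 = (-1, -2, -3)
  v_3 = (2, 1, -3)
Orthogonal basis:
  u_1 = (1, 1, -3)
  u_2 = (-17/11, -28/11, -15/11)
  u_3 = (81/118, -27/59, 9/118)

Apply the Gram-Schmidt recurrence
  u_1 = v_1
  u_i = v_i − Σ_{j<i} ((v_i · u_j) / (u_j · u_j)) · u_j.

Step by step this gives:
  u_1 = (1, 1, -3)
  u_2 = (-17/11, -28/11, -15/11)
  u_3 = (81/118, -27/59, 9/118)

Orthogonality check:
  u_2 · u_1 = 0 (should be 0)
  u_3 · u_1 = 0 (should be 0)
  u_3 · u_2 = 0 (should be 0)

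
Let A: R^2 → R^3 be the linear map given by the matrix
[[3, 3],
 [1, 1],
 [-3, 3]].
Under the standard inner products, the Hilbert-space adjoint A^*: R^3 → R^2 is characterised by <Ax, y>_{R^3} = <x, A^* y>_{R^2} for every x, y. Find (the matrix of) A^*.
A^* = A^T =
[[3, 1, -3],
 [3, 1, 3]]

For real matrices with standard dot products, the defining identity <Ax, y> = <x, A^* y> gives (Ax)^T y = x^T (A^*) y, i.e. x^T A^T y = x^T (A^*) y. Since this holds for all x, y, we must have A^* = A^T. Therefore
A^* =
[[3, 1, -3],
 [3, 1, 3]].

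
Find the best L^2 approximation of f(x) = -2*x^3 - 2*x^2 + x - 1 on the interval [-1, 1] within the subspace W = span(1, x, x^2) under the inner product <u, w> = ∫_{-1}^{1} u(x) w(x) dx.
g(x) = -2*x^2 - x/5 - 1

The best approximation g ∈ W is the orthogonal projection of f onto W. Writing g = a_0 + a_1 x + a_2 x^2, the coefficients solve the normal equations G · a = b where
  G_{ij} = <φ_i, φ_j> and b_i = <f, φ_i>, with φ_0 = 1, φ_1 = x, φ_2 = x^2.
G =
  [2, 0, 2/3]
  [0, 2/3, 0]
  [2/3, 0, 2/5],
b = (-10/3, -2/15, -22/15).
Solving gives a_0 = -1, a_1 = -1/5, a_2 = -2, so
  g(x) = -2*x^2 - x/5 - 1.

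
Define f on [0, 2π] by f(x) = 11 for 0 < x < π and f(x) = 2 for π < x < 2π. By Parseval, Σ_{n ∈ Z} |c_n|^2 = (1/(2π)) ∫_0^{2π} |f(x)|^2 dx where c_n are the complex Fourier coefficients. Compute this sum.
Σ |c_n|^2 = 125/2

Parseval equates the L^2 energy of f (normalised by 1/(2π)) with the ℓ^2 sum of its Fourier coefficients: (1/(2π)) ∫_0^{2π} |f|^2 = Σ |c_n|^2.
Compute the left side: (1/(2π)) [∫_0^π 11^2 dx + ∫_π^{2π} 2^2 dx] = (1/(2π)) · (121π + 4π) = (121 + 4)/2 = 125/2.
So Σ_{n ∈ Z} |c_n|^2 = 125/2.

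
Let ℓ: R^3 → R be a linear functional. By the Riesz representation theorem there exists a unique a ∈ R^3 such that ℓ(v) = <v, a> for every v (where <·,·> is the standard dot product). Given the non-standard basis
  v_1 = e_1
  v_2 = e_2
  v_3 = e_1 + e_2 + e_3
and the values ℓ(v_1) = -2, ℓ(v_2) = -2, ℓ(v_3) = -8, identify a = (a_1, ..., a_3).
a = (-2, -2, -4)

Write a = (a_1, ..., a_3) in the standard basis. For each basis vector v_i, ℓ(v_i) = <v_i, a> is a linear equation in the a_j's. Collect the n equations into a matrix system V a = ℓ, where row i of V is v_i (expressed in the standard basis). Since V is invertible (lower-triangular with 1s on the diagonal, up to permutation), solve by back-substitution:
  V =
[[1, 0, 0],
 [0, 1, 0],
 [1, 1, 1]]
  V a = (-2, -2, -8)
Solving gives a = (-2, -2, -4).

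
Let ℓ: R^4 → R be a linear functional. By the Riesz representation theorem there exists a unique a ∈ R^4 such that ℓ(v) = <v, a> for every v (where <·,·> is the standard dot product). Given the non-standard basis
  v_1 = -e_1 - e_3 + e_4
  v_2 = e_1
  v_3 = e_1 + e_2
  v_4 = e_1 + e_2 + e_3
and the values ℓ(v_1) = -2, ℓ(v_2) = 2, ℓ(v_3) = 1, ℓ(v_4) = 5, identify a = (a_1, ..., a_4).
a = (2, -1, 4, 4)

Write a = (a_1, ..., a_4) in the standard basis. For each basis vector v_i, ℓ(v_i) = <v_i, a> is a linear equation in the a_j's. Collect the n equations into a matrix system V a = ℓ, where row i of V is v_i (expressed in the standard basis). Since V is invertible (lower-triangular with 1s on the diagonal, up to permutation), solve by back-substitution:
  V =
[[-1, 0, -1, 1],
 [1, 0, 0, 0],
 [1, 1, 0, 0],
 [1, 1, 1, 0]]
  V a = (-2, 2, 1, 5)
Solving gives a = (2, -1, 4, 4).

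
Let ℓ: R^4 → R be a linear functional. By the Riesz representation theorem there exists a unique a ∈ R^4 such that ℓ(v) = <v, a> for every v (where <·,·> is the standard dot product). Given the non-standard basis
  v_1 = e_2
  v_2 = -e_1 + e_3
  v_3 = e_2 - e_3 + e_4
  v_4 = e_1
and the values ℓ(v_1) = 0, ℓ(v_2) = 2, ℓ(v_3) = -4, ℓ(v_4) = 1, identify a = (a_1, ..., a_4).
a = (1, 0, 3, -1)

Write a = (a_1, ..., a_4) in the standard basis. For each basis vector v_i, ℓ(v_i) = <v_i, a> is a linear equation in the a_j's. Collect the n equations into a matrix system V a = ℓ, where row i of V is v_i (expressed in the standard basis). Since V is invertible (lower-triangular with 1s on the diagonal, up to permutation), solve by back-substitution:
  V =
[[0, 1, 0, 0],
 [-1, 0, 1, 0],
 [0, 1, -1, 1],
 [1, 0, 0, 0]]
  V a = (0, 2, -4, 1)
Solving gives a = (1, 0, 3, -1).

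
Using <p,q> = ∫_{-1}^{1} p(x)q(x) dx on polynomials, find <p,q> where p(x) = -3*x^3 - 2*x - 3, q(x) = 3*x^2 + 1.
<p,q> = -12

Expand the product: p(x)·q(x) = -9*x^5 - 9*x^3 - 9*x^2 - 2*x - 3.
∫_{-1}^{1} of each monomial x^k gives [2/(k+1) if k even, 0 if k odd]. Integrating term-by-term (or equivalently evaluating the antiderivative F(x) = -3*x^6/2 - 9*x^4/4 - 3*x^3 - x^2 - 3*x at the endpoints):
  F(1) − F(−1) = -43/4 − (5/4) = -12.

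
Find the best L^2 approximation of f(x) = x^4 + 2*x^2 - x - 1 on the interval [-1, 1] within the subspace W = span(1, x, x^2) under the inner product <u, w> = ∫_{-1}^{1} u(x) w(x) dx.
g(x) = 20*x^2/7 - x - 38/35

The best approximation g ∈ W is the orthogonal projection of f onto W. Writing g = a_0 + a_1 x + a_2 x^2, the coefficients solve the normal equations G · a = b where
  G_{ij} = <φ_i, φ_j> and b_i = <f, φ_i>, with φ_0 = 1, φ_1 = x, φ_2 = x^2.
G =
  [2, 0, 2/3]
  [0, 2/3, 0]
  [2/3, 0, 2/5],
b = (-4/15, -2/3, 44/105).
Solving gives a_0 = -38/35, a_1 = -1, a_2 = 20/7, so
  g(x) = 20*x^2/7 - x - 38/35.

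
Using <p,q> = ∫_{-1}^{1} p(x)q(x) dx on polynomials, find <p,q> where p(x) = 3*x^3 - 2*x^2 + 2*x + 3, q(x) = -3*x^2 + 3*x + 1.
<p,q> = 26/3

Expand the product: p(x)·q(x) = -9*x^5 + 15*x^4 - 9*x^3 - 5*x^2 + 11*x + 3.
∫_{-1}^{1} of each monomial x^k gives [2/(k+1) if k even, 0 if k odd]. Integrating term-by-term (or equivalently evaluating the antiderivative F(x) = -3*x^6/2 + 3*x^5 - 9*x^4/4 - 5*x^3/3 + 11*x^2/2 + 3*x at the endpoints):
  F(1) − F(−1) = 73/12 − (-31/12) = 26/3.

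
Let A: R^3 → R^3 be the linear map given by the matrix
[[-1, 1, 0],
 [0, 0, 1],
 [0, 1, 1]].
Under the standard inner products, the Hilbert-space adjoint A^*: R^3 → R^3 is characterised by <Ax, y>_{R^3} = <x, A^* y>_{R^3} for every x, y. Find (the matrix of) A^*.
A^* = A^T =
[[-1, 0, 0],
 [1, 0, 1],
 [0, 1, 1]]

For real matrices with standard dot products, the defining identity <Ax, y> = <x, A^* y> gives (Ax)^T y = x^T (A^*) y, i.e. x^T A^T y = x^T (A^*) y. Since this holds for all x, y, we must have A^* = A^T. Therefore
A^* =
[[-1, 0, 0],
 [1, 0, 1],
 [0, 1, 1]].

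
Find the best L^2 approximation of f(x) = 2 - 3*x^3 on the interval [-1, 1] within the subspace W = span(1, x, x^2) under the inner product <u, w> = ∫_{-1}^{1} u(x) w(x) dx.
g(x) = 2 - 9*x/5

The best approximation g ∈ W is the orthogonal projection of f onto W. Writing g = a_0 + a_1 x + a_2 x^2, the coefficients solve the normal equations G · a = b where
  G_{ij} = <φ_i, φ_j> and b_i = <f, φ_i>, with φ_0 = 1, φ_1 = x, φ_2 = x^2.
G =
  [2, 0, 2/3]
  [0, 2/3, 0]
  [2/3, 0, 2/5],
b = (4, -6/5, 4/3).
Solving gives a_0 = 2, a_1 = -9/5, a_2 = 0, so
  g(x) = 2 - 9*x/5.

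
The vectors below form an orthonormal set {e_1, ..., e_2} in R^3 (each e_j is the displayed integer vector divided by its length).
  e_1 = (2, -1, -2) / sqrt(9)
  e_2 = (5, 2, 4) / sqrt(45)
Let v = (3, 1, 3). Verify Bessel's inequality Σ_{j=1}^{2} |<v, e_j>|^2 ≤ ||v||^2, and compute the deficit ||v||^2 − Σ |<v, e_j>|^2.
Σ |<v, e_j>|^2 = 94/5; ||v||^2 = 19; deficit = 1/5

Write each e_j = u_j / sqrt(<u_j, u_j>) where u_j is the displayed integer vector. Then <v, e_j> = <v, u_j> / sqrt(<u_j, u_j>), so |<v, e_j>|^2 = <v, u_j>^2 / <u_j, u_j>.
Coefficients: <v, e_1> = -1/sqrt(9), <v, e_2> = 29/sqrt(45).
Square and sum: Σ |<v, e_j>|^2 = 94/5.
Compute ||v||^2 = v·v = 19.
Deficit = 19 − 94/5 = 1/5 ≥ 0, confirming Bessel's inequality. (The deficit equals ||v − Σ <v,e_j> e_j||^2, the squared distance from v to span{e_j}.)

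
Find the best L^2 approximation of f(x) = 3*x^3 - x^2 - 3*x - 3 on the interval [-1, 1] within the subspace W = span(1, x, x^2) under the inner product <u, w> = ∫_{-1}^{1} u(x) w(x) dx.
g(x) = -x^2 - 6*x/5 - 3

The best approximation g ∈ W is the orthogonal projection of f onto W. Writing g = a_0 + a_1 x + a_2 x^2, the coefficients solve the normal equations G · a = b where
  G_{ij} = <φ_i, φ_j> and b_i = <f, φ_i>, with φ_0 = 1, φ_1 = x, φ_2 = x^2.
G =
  [2, 0, 2/3]
  [0, 2/3, 0]
  [2/3, 0, 2/5],
b = (-20/3, -4/5, -12/5).
Solving gives a_0 = -3, a_1 = -6/5, a_2 = -1, so
  g(x) = -x^2 - 6*x/5 - 3.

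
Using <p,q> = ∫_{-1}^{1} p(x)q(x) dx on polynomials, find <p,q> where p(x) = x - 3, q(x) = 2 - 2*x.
<p,q> = -40/3

Expand the product: p(x)·q(x) = -2*x^2 + 8*x - 6.
∫_{-1}^{1} of each monomial x^k gives [2/(k+1) if k even, 0 if k odd]. Integrating term-by-term (or equivalently evaluating the antiderivative F(x) = -2*x^3/3 + 4*x^2 - 6*x at the endpoints):
  F(1) − F(−1) = -8/3 − (32/3) = -40/3.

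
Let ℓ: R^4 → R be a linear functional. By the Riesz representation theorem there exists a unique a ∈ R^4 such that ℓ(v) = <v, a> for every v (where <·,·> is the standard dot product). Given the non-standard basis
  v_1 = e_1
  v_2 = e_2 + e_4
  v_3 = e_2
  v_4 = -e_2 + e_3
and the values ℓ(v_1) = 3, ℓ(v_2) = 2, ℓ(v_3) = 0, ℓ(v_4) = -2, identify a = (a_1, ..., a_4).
a = (3, 0, -2, 2)

Write a = (a_1, ..., a_4) in the standard basis. For each basis vector v_i, ℓ(v_i) = <v_i, a> is a linear equation in the a_j's. Collect the n equations into a matrix system V a = ℓ, where row i of V is v_i (expressed in the standard basis). Since V is invertible (lower-triangular with 1s on the diagonal, up to permutation), solve by back-substitution:
  V =
[[1, 0, 0, 0],
 [0, 1, 0, 1],
 [0, 1, 0, 0],
 [0, -1, 1, 0]]
  V a = (3, 2, 0, -2)
Solving gives a = (3, 0, -2, 2).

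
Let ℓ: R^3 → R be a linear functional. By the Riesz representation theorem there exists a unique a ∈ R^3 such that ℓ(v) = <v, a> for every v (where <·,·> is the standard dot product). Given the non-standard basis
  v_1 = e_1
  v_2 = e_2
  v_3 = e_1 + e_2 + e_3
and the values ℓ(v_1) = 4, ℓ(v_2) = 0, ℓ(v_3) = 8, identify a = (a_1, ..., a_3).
a = (4, 0, 4)

Write a = (a_1, ..., a_3) in the standard basis. For each basis vector v_i, ℓ(v_i) = <v_i, a> is a linear equation in the a_j's. Collect the n equations into a matrix system V a = ℓ, where row i of V is v_i (expressed in the standard basis). Since V is invertible (lower-triangular with 1s on the diagonal, up to permutation), solve by back-substitution:
  V =
[[1, 0, 0],
 [0, 1, 0],
 [1, 1, 1]]
  V a = (4, 0, 8)
Solving gives a = (4, 0, 4).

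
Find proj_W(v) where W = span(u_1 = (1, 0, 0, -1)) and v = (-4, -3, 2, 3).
proj_W(v) = (-7/2, 0, 0, 7/2)

Set up U = [u_1 | ... | u_1] ∈ R^(4×1). The projector onto W = col(U) is P = U (U^T U)^(-1) U^T.
Compute U^T U =
  [2],
and U^T v = (-7).
Solve U^T U · c = U^T v for the coefficients: c = (-7/2). The projection is proj_W(v) = U c.
Check: (v - proj_W(v)) · u_1 = 0  (should be 0).
Result: proj_W(v) = (-7/2, 0, 0, 7/2).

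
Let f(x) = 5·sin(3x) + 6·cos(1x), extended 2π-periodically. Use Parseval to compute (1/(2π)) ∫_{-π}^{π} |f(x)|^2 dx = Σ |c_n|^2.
Σ |c_n|^2 = 61/2

Expand |f|^2 and use orthogonality of {sin(nx), cos(mx)} on [-π, π]:
  ∫_{-π}^{π} sin(nx)^2 dx = π, ∫ cos(mx)^2 dx = π, and cross terms integrate to 0.
So ∫_{-π}^{π} f(x)^2 dx = 5^2 · π + 6^2 · π = (25 + 36)π.
Divide by 2π: (25 + 36)/2 = 61/2.
By Parseval, this equals Σ |c_n|^2.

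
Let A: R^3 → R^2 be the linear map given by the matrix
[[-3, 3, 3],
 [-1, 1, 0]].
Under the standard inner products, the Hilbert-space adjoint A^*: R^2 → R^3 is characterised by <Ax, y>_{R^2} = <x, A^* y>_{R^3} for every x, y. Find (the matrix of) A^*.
A^* = A^T =
[[-3, -1],
 [3, 1],
 [3, 0]]

For real matrices with standard dot products, the defining identity <Ax, y> = <x, A^* y> gives (Ax)^T y = x^T (A^*) y, i.e. x^T A^T y = x^T (A^*) y. Since this holds for all x, y, we must have A^* = A^T. Therefore
A^* =
[[-3, -1],
 [3, 1],
 [3, 0]].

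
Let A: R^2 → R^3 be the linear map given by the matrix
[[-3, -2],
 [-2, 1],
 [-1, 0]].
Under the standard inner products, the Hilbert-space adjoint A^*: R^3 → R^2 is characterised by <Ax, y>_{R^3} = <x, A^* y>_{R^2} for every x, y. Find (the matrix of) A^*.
A^* = A^T =
[[-3, -2, -1],
 [-2, 1, 0]]

For real matrices with standard dot products, the defining identity <Ax, y> = <x, A^* y> gives (Ax)^T y = x^T (A^*) y, i.e. x^T A^T y = x^T (A^*) y. Since this holds for all x, y, we must have A^* = A^T. Therefore
A^* =
[[-3, -2, -1],
 [-2, 1, 0]].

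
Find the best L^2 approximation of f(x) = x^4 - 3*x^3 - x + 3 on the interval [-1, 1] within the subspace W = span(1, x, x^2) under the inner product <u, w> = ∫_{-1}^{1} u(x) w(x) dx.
g(x) = 6*x^2/7 - 14*x/5 + 102/35

The best approximation g ∈ W is the orthogonal projection of f onto W. Writing g = a_0 + a_1 x + a_2 x^2, the coefficients solve the normal equations G · a = b where
  G_{ij} = <φ_i, φ_j> and b_i = <f, φ_i>, with φ_0 = 1, φ_1 = x, φ_2 = x^2.
G =
  [2, 0, 2/3]
  [0, 2/3, 0]
  [2/3, 0, 2/5],
b = (32/5, -28/15, 16/7).
Solving gives a_0 = 102/35, a_1 = -14/5, a_2 = 6/7, so
  g(x) = 6*x^2/7 - 14*x/5 + 102/35.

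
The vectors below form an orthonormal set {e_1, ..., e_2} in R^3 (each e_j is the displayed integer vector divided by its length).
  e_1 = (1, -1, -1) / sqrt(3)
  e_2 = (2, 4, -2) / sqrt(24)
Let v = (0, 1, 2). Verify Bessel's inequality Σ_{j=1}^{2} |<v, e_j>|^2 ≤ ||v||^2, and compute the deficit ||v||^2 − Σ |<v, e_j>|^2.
Σ |<v, e_j>|^2 = 3; ||v||^2 = 5; deficit = 2

Write each e_j = u_j / sqrt(<u_j, u_j>) where u_j is the displayed integer vector. Then <v, e_j> = <v, u_j> / sqrt(<u_j, u_j>), so |<v, e_j>|^2 = <v, u_j>^2 / <u_j, u_j>.
Coefficients: <v, e_1> = -3/sqrt(3), <v, e_2> = 0/sqrt(24).
Square and sum: Σ |<v, e_j>|^2 = 3.
Compute ||v||^2 = v·v = 5.
Deficit = 5 − 3 = 2 ≥ 0, confirming Bessel's inequality. (The deficit equals ||v − Σ <v,e_j> e_j||^2, the squared distance from v to span{e_j}.)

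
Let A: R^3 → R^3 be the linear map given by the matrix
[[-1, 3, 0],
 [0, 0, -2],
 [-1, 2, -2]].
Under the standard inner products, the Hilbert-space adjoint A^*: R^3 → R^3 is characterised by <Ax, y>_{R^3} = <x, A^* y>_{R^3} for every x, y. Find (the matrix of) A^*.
A^* = A^T =
[[-1, 0, -1],
 [3, 0, 2],
 [0, -2, -2]]

For real matrices with standard dot products, the defining identity <Ax, y> = <x, A^* y> gives (Ax)^T y = x^T (A^*) y, i.e. x^T A^T y = x^T (A^*) y. Since this holds for all x, y, we must have A^* = A^T. Therefore
A^* =
[[-1, 0, -1],
 [3, 0, 2],
 [0, -2, -2]].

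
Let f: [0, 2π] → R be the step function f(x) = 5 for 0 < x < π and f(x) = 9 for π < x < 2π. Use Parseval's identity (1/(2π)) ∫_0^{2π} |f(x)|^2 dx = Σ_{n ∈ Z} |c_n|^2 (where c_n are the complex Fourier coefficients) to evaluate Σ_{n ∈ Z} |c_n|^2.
Σ |c_n|^2 = 53

Parseval equates the L^2 energy of f (normalised by 1/(2π)) with the ℓ^2 sum of its Fourier coefficients: (1/(2π)) ∫_0^{2π} |f|^2 = Σ |c_n|^2.
Compute the left side: (1/(2π)) [∫_0^π 5^2 dx + ∫_π^{2π} 9^2 dx] = (1/(2π)) · (25π + 81π) = (25 + 81)/2 = 53.
So Σ_{n ∈ Z} |c_n|^2 = 53.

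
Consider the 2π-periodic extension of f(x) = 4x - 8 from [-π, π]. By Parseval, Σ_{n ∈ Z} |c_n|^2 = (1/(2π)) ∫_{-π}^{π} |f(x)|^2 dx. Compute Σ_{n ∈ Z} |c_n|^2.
Σ |c_n|^2 = 16π^2/3 + 64

Expand and integrate term by term over [-π, π]:
  ∫ (4x)^2 dx = 16·(2π^3/3); ∫ 2·4·(-8)·x dx = 0 (odd integrand); ∫ (-8)^2 dx = 64·2π.
So (1/(2π)) ∫_{-π}^{π} (4x - 8)^2 dx = 16π^2/3 + 64 = 16π^2/3 + 64.
Parseval ⇒ Σ |c_n|^2 = 16π^2/3 + 64.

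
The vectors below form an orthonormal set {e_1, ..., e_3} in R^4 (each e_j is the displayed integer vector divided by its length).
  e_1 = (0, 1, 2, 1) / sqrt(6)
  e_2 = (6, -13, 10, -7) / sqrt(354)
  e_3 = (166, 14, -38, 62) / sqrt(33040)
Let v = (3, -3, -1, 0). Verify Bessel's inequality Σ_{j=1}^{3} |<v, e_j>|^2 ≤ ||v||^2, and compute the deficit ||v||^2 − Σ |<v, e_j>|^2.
Σ |<v, e_j>|^2 = 2491/140; ||v||^2 = 19; deficit = 169/140

Write each e_j = u_j / sqrt(<u_j, u_j>) where u_j is the displayed integer vector. Then <v, e_j> = <v, u_j> / sqrt(<u_j, u_j>), so |<v, e_j>|^2 = <v, u_j>^2 / <u_j, u_j>.
Coefficients: <v, e_1> = -5/sqrt(6), <v, e_2> = 47/sqrt(354), <v, e_3> = 494/sqrt(33040).
Square and sum: Σ |<v, e_j>|^2 = 2491/140.
Compute ||v||^2 = v·v = 19.
Deficit = 19 − 2491/140 = 169/140 ≥ 0, confirming Bessel's inequality. (The deficit equals ||v − Σ <v,e_j> e_j||^2, the squared distance from v to span{e_j}.)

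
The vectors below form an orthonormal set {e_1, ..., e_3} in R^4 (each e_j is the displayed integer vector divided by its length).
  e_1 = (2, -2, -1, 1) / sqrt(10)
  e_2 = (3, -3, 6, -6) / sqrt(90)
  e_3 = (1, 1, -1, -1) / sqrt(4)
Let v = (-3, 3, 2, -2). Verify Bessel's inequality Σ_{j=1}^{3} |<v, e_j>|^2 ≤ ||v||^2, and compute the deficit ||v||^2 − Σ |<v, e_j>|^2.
Σ |<v, e_j>|^2 = 26; ||v||^2 = 26; deficit = 0

Write each e_j = u_j / sqrt(<u_j, u_j>) where u_j is the displayed integer vector. Then <v, e_j> = <v, u_j> / sqrt(<u_j, u_j>), so |<v, e_j>|^2 = <v, u_j>^2 / <u_j, u_j>.
Coefficients: <v, e_1> = -16/sqrt(10), <v, e_2> = 6/sqrt(90), <v, e_3> = 0/sqrt(4).
Square and sum: Σ |<v, e_j>|^2 = 26.
Compute ||v||^2 = v·v = 26.
Deficit = 26 − 26 = 0 ≥ 0, confirming Bessel's inequality. (The deficit equals ||v − Σ <v,e_j> e_j||^2, the squared distance from v to span{e_j}.)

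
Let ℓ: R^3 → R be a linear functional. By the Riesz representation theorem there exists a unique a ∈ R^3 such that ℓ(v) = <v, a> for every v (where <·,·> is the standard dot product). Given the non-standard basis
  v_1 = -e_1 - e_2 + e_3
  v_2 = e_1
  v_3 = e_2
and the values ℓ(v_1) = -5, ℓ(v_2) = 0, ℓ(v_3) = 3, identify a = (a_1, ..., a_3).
a = (0, 3, -2)

Write a = (a_1, ..., a_3) in the standard basis. For each basis vector v_i, ℓ(v_i) = <v_i, a> is a linear equation in the a_j's. Collect the n equations into a matrix system V a = ℓ, where row i of V is v_i (expressed in the standard basis). Since V is invertible (lower-triangular with 1s on the diagonal, up to permutation), solve by back-substitution:
  V =
[[-1, -1, 1],
 [1, 0, 0],
 [0, 1, 0]]
  V a = (-5, 0, 3)
Solving gives a = (0, 3, -2).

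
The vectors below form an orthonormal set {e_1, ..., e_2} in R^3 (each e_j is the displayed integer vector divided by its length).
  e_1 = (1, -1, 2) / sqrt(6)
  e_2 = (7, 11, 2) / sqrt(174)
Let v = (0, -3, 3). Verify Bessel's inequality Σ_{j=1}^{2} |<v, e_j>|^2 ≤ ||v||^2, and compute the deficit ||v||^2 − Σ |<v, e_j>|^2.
Σ |<v, e_j>|^2 = 513/29; ||v||^2 = 18; deficit = 9/29

Write each e_j = u_j / sqrt(<u_j, u_j>) where u_j is the displayed integer vector. Then <v, e_j> = <v, u_j> / sqrt(<u_j, u_j>), so |<v, e_j>|^2 = <v, u_j>^2 / <u_j, u_j>.
Coefficients: <v, e_1> = 9/sqrt(6), <v, e_2> = -27/sqrt(174).
Square and sum: Σ |<v, e_j>|^2 = 513/29.
Compute ||v||^2 = v·v = 18.
Deficit = 18 − 513/29 = 9/29 ≥ 0, confirming Bessel's inequality. (The deficit equals ||v − Σ <v,e_j> e_j||^2, the squared distance from v to span{e_j}.)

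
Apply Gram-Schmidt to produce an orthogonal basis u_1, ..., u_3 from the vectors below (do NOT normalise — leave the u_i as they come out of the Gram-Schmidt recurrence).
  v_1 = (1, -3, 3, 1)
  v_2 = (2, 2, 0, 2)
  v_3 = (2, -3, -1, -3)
Orthogonal basis:
  u_1 = (1, -3, 3, 1)
  u_2 = (21/10, 17/10, 3/10, 21/10)
  u_3 = (182/59, -69/59, -92/59, -113/59)

Apply the Gram-Schmidt recurrence
  u_1 = v_1
  u_i = v_i − Σ_{j<i} ((v_i · u_j) / (u_j · u_j)) · u_j.

Step by step this gives:
  u_1 = (1, -3, 3, 1)
  u_2 = (21/10, 17/10, 3/10, 21/10)
  u_3 = (182/59, -69/59, -92/59, -113/59)

Orthogonality check:
  u_2 · u_1 = 0 (should be 0)
  u_3 · u_1 = 0 (should be 0)
  u_3 · u_2 = 0 (should be 0)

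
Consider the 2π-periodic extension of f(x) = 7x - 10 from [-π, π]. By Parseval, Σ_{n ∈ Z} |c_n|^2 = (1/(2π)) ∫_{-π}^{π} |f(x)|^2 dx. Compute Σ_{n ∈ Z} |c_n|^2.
Σ |c_n|^2 = 49π^2/3 + 100

Expand and integrate term by term over [-π, π]:
  ∫ (7x)^2 dx = 49·(2π^3/3); ∫ 2·7·(-10)·x dx = 0 (odd integrand); ∫ (-10)^2 dx = 100·2π.
So (1/(2π)) ∫_{-π}^{π} (7x - 10)^2 dx = 49π^2/3 + 100 = 49π^2/3 + 100.
Parseval ⇒ Σ |c_n|^2 = 49π^2/3 + 100.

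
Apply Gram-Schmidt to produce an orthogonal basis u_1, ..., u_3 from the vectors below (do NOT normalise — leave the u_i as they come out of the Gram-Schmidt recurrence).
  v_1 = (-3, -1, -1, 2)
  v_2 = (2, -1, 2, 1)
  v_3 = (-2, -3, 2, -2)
Orthogonal basis:
  u_1 = (-3, -1, -1, 2)
  u_2 = (1, -4/3, 5/3, 5/3)
  u_3 = (-41/25, -62/25, 9/5, -14/5)

Apply the Gram-Schmidt recurrence
  u_1 = v_1
  u_i = v_i − Σ_{j<i} ((v_i · u_j) / (u_j · u_j)) · u_j.

Step by step this gives:
  u_1 = (-3, -1, -1, 2)
  u_2 = (1, -4/3, 5/3, 5/3)
  u_3 = (-41/25, -62/25, 9/5, -14/5)

Orthogonality check:
  u_2 · u_1 = 0 (should be 0)
  u_3 · u_1 = 0 (should be 0)
  u_3 · u_2 = 0 (should be 0)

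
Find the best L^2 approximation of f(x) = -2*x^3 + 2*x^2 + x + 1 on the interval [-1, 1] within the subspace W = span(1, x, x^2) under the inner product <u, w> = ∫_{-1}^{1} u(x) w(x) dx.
g(x) = 2*x^2 - x/5 + 1

The best approximation g ∈ W is the orthogonal projection of f onto W. Writing g = a_0 + a_1 x + a_2 x^2, the coefficients solve the normal equations G · a = b where
  G_{ij} = <φ_i, φ_j> and b_i = <f, φ_i>, with φ_0 = 1, φ_1 = x, φ_2 = x^2.
G =
  [2, 0, 2/3]
  [0, 2/3, 0]
  [2/3, 0, 2/5],
b = (10/3, -2/15, 22/15).
Solving gives a_0 = 1, a_1 = -1/5, a_2 = 2, so
  g(x) = 2*x^2 - x/5 + 1.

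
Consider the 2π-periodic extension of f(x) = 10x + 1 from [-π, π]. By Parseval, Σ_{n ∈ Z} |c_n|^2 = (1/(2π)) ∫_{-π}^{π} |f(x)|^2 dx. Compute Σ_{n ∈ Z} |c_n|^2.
Σ |c_n|^2 = 100π^2/3 + 1

Expand and integrate term by term over [-π, π]:
  ∫ (10x)^2 dx = 100·(2π^3/3); ∫ 2·10·(1)·x dx = 0 (odd integrand); ∫ 1^2 dx = 1·2π.
So (1/(2π)) ∫_{-π}^{π} (10x + 1)^2 dx = 100π^2/3 + 1 = 100π^2/3 + 1.
Parseval ⇒ Σ |c_n|^2 = 100π^2/3 + 1.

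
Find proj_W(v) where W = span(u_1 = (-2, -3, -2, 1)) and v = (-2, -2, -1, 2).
proj_W(v) = (-14/9, -7/3, -14/9, 7/9)

Set up U = [u_1 | ... | u_1] ∈ R^(4×1). The projector onto W = col(U) is P = U (U^T U)^(-1) U^T.
Compute U^T U =
  [18],
and U^T v = (14).
Solve U^T U · c = U^T v for the coefficients: c = (7/9). The projection is proj_W(v) = U c.
Check: (v - proj_W(v)) · u_1 = 0  (should be 0).
Result: proj_W(v) = (-14/9, -7/3, -14/9, 7/9).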